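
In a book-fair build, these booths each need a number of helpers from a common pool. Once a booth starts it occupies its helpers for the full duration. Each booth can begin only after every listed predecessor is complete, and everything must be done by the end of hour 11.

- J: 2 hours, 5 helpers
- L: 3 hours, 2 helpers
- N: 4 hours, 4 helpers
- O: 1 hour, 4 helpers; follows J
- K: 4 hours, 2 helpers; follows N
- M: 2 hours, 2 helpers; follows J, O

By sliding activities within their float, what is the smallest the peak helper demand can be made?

Early-start (J@1, L@1, N@1, O@3, K@5, M@4) gives peak 11: h1:11  h2:11  h3:10  h4:6  h5:4  h6:2  h7:2  h8:2  h9:0  h10:0  h11:0.
Shift L→3, N→3, O→7, K→7, M→8.
Schedule J@1, L@3, N@3, O@7, K@7, M@8: h1:5  h2:5  h3:6  h4:6  h5:6  h6:4  h7:6  h8:4  h9:4  h10:2  h11:0 — peak 6.

6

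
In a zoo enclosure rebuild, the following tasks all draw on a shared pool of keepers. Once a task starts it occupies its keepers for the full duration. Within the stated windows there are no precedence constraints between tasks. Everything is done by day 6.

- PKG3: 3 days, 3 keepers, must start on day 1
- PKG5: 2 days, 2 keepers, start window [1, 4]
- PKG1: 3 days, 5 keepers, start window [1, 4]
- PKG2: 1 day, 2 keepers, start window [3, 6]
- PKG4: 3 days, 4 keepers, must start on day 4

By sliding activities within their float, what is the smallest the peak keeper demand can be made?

8

Early-start (PKG3@1, PKG5@1, PKG1@1, PKG2@3, PKG4@4) gives peak 10: d1:10  d2:10  d3:10  d4:4  d5:4  d6:4.
Shift PKG5→4, PKG2→4.
Schedule PKG3@1, PKG5@4, PKG1@1, PKG2@4, PKG4@4: d1:8  d2:8  d3:8  d4:8  d5:6  d6:4 — peak 8.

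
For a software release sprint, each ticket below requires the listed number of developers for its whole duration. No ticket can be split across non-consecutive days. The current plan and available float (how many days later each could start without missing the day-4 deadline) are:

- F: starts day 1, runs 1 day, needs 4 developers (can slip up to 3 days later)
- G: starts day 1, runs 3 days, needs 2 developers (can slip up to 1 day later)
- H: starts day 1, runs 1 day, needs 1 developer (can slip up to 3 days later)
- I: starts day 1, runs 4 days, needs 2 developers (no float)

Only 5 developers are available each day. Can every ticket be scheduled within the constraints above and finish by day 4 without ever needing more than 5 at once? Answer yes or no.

no

The minimum achievable peak is 6; 5 < 6, so no feasible schedule stays within the cap.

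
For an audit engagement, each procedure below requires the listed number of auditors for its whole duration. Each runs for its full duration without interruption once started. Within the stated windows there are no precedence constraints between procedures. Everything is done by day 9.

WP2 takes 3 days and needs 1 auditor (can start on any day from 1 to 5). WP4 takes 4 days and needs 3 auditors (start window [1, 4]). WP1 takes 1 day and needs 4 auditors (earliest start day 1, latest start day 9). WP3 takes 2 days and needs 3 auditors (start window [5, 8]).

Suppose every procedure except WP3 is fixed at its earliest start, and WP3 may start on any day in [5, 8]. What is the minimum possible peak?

8

WP3@5: d1:8  d2:4  d3:4  d4:3  d5:3  d6:3  d7:0  d8:0  d9:0 → peak 8
WP3@6: d1:8  d2:4  d3:4  d4:3  d5:0  d6:3  d7:3  d8:0  d9:0 → peak 8
WP3@7: d1:8  d2:4  d3:4  d4:3  d5:0  d6:0  d7:3  d8:3  d9:0 → peak 8
WP3@8: d1:8  d2:4  d3:4  d4:3  d5:0  d6:0  d7:0  d8:3  d9:3 → peak 8
Best is WP3@5, peak 8.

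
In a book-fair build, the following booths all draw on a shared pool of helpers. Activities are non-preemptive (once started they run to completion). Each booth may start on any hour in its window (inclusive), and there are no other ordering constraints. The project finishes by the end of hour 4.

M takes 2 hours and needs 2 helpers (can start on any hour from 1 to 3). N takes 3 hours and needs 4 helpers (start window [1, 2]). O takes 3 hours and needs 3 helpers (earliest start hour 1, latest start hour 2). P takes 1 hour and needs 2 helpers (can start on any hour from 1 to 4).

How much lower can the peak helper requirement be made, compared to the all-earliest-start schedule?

2

Early-start peak: h1:11  h2:9  h3:7  h4:0 ⇒ 11.
Leveled (M@1, N@1, O@1, P@3): h1:9  h2:9  h3:9  h4:0 ⇒ 9.
Reduction 11 − 9 = 2.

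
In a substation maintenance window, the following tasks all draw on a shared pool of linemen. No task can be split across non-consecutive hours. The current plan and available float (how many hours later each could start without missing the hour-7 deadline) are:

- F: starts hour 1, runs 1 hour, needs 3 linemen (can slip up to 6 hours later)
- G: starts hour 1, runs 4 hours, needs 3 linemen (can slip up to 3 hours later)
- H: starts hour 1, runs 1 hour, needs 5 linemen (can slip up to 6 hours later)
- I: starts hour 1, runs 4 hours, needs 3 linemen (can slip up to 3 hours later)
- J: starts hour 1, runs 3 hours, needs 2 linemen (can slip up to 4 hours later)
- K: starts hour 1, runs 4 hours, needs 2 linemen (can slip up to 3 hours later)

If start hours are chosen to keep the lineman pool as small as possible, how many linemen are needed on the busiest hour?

Early-start (F@1, G@1, H@1, I@1, J@1, K@1) gives peak 18: h1:18  h2:10  h3:10  h4:8  h5:0  h6:0  h7:0.
Shift H→2, I→3, J→5, K→3.
Schedule F@1, G@1, H@2, I@3, J@5, K@3: h1:6  h2:8  h3:8  h4:8  h5:7  h6:7  h7:2 — peak 8.

8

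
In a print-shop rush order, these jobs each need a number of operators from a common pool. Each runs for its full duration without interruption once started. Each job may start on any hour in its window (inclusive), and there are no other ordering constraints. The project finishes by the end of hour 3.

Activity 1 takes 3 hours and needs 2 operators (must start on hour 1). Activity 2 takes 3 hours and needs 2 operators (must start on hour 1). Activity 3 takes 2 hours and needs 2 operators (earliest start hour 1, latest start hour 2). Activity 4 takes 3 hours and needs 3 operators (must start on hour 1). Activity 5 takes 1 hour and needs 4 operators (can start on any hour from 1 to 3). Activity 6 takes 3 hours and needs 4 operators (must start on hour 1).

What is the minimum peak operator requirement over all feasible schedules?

15

Early-start (Activity 1@1, Activity 2@1, Activity 3@1, Activity 4@1, Activity 5@1, Activity 6@1) gives peak 17: h1:17  h2:13  h3:11.
Shift Activity 5→3.
Schedule Activity 1@1, Activity 2@1, Activity 3@1, Activity 4@1, Activity 5@3, Activity 6@1: h1:13  h2:13  h3:15 — peak 15.
No arrangement of the 6 feasible schedules does better.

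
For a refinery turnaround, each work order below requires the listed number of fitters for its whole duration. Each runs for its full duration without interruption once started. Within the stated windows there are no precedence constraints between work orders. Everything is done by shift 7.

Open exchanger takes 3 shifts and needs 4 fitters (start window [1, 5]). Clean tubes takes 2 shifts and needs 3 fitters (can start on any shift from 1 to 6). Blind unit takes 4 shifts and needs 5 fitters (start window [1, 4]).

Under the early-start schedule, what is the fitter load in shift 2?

At early start, shift 2 has: Open exchanger, Clean tubes, Blind unit.
Demand: 4 + 3 + 5 = 12.

12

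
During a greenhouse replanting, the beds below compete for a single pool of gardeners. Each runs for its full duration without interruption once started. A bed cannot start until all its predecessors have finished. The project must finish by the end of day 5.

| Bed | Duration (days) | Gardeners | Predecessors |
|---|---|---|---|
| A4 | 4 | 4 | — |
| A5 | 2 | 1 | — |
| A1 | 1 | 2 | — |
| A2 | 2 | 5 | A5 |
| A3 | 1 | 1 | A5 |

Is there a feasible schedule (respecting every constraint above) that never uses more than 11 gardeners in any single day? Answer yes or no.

Schedule A4@1, A5@1, A1@1, A2@3, A3@5: d1:7  d2:5  d3:9  d4:9  d5:1 — peak 9 ≤ 11.

yes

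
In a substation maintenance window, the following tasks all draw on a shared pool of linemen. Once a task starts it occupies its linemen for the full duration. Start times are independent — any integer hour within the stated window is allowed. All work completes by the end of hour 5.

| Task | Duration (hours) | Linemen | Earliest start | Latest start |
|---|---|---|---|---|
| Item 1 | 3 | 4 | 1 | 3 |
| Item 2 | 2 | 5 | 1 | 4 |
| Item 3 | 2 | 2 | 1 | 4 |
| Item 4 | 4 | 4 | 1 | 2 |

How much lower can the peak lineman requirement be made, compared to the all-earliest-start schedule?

5

Early-start peak: h1:15  h2:15  h3:8  h4:4  h5:0 ⇒ 15.
Leveled (Item 1@1, Item 2@4, Item 3@1, Item 4@1): h1:10  h2:10  h3:8  h4:9  h5:5 ⇒ 10.
Reduction 15 − 10 = 5.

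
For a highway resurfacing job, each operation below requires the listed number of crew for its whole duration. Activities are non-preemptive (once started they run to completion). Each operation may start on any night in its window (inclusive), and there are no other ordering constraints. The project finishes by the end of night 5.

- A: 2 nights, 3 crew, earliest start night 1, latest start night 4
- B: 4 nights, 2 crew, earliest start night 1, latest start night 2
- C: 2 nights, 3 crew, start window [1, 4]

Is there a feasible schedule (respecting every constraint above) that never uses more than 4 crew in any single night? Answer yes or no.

no

The minimum achievable peak is 5; 4 < 5, so no feasible schedule stays within the cap.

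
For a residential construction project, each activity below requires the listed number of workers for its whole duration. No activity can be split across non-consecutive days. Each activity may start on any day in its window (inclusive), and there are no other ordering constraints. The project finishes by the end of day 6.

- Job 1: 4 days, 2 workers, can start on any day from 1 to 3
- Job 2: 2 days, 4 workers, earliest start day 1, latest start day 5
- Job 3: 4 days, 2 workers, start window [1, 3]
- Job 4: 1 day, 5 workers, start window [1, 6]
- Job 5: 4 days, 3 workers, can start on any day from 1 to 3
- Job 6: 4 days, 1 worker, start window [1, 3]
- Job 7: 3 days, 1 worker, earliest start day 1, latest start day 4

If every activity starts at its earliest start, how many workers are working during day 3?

At early start, day 3 has: Job 1, Job 3, Job 5, Job 6, Job 7.
Demand: 2 + 2 + 3 + 1 + 1 = 9.

9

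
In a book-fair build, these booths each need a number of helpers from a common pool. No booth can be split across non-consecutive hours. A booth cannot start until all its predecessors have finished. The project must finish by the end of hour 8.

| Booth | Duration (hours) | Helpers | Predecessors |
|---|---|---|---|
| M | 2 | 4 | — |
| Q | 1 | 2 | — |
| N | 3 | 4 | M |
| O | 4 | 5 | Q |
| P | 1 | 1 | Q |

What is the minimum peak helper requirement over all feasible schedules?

Early-start (M@1, Q@1, N@3, O@2, P@2) gives peak 10: h1:6  h2:10  h3:9  h4:9  h5:9  h6:0  h7:0  h8:0.
Shift P→6.
Schedule M@1, Q@1, N@3, O@2, P@6: h1:6  h2:9  h3:9  h4:9  h5:9  h6:1  h7:0  h8:0 — peak 9.

9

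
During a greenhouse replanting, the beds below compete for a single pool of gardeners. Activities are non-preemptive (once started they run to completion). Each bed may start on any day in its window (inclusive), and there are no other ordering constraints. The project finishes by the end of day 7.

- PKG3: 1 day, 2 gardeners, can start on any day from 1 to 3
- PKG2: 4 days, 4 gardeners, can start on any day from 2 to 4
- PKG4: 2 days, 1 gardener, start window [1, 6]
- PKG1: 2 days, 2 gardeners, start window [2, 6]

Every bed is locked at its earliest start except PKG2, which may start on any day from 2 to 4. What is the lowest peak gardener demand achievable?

4

PKG2@2: d1:3  d2:7  d3:6  d4:4  d5:4  d6:0  d7:0 → peak 7
PKG2@3: d1:3  d2:3  d3:6  d4:4  d5:4  d6:4  d7:0 → peak 6
PKG2@4: d1:3  d2:3  d3:2  d4:4  d5:4  d6:4  d7:4 → peak 4
Best is PKG2@4, peak 4.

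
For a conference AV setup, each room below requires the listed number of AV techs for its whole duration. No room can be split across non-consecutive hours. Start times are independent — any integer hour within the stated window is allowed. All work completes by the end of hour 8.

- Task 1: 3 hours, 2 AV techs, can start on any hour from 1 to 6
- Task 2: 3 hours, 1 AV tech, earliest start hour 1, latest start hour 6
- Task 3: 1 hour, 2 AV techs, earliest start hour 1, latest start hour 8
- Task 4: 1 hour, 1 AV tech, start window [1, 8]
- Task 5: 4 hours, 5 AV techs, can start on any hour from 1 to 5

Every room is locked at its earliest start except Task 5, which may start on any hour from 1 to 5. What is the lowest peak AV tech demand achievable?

6

Task 5@1: h1:11  h2:8  h3:8  h4:5  h5:0  h6:0  h7:0  h8:0 → peak 11
Task 5@2: h1:6  h2:8  h3:8  h4:5  h5:5  h6:0  h7:0  h8:0 → peak 8
Task 5@3: h1:6  h2:3  h3:8  h4:5  h5:5  h6:5  h7:0  h8:0 → peak 8
Task 5@4: h1:6  h2:3  h3:3  h4:5  h5:5  h6:5  h7:5  h8:0 → peak 6
Task 5@5: h1:6  h2:3  h3:3  h4:0  h5:5  h6:5  h7:5  h8:5 → peak 6
Best is Task 5@4, peak 6.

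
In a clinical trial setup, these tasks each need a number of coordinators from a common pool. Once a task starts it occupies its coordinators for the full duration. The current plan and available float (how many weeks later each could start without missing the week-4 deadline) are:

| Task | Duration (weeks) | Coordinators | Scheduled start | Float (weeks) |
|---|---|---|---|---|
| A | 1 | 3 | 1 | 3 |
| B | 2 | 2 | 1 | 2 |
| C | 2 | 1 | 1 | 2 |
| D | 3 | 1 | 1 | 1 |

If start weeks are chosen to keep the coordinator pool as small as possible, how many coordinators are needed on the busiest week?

4

Early-start (A@1, B@1, C@1, D@1) gives peak 7: w1:7  w2:4  w3:1  w4:0.
Shift B→2, D→2.
Schedule A@1, B@2, C@1, D@2: w1:4  w2:4  w3:3  w4:1 — peak 4.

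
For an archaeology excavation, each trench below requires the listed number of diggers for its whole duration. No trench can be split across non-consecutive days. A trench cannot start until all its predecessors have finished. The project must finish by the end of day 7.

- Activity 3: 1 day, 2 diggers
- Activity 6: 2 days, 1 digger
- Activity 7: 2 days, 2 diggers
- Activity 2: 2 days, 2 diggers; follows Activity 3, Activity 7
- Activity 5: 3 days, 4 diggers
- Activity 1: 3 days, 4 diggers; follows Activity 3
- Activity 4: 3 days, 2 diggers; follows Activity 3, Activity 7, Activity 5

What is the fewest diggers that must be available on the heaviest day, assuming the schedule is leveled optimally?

7

Early-start (Activity 3@1, Activity 6@1, Activity 7@1, Activity 2@3, Activity 5@1, Activity 1@2, Activity 4@4) gives peak 11: d1:9  d2:11  d3:10  d4:8  d5:2  d6:2  d7:0.
Shift Activity 5→2, Activity 1→5, Activity 4→5.
Schedule Activity 3@1, Activity 6@1, Activity 7@1, Activity 2@3, Activity 5@2, Activity 1@5, Activity 4@5: d1:5  d2:7  d3:6  d4:6  d5:6  d6:6  d7:6 — peak 7.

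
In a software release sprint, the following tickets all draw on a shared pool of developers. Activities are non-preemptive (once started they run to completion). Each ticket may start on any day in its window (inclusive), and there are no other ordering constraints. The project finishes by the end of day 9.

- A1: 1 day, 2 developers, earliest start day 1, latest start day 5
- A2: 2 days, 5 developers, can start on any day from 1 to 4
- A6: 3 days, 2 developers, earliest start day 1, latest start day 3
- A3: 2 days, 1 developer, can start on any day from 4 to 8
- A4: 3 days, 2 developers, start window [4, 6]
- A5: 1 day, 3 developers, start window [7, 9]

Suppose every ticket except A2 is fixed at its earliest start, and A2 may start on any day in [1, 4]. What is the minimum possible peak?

A2@1: d1:9  d2:7  d3:2  d4:3  d5:3  d6:2  d7:3  d8:0  d9:0 → peak 9
A2@2: d1:4  d2:7  d3:7  d4:3  d5:3  d6:2  d7:3  d8:0  d9:0 → peak 7
A2@3: d1:4  d2:2  d3:7  d4:8  d5:3  d6:2  d7:3  d8:0  d9:0 → peak 8
A2@4: d1:4  d2:2  d3:2  d4:8  d5:8  d6:2  d7:3  d8:0  d9:0 → peak 8
Best is A2@2, peak 7.

7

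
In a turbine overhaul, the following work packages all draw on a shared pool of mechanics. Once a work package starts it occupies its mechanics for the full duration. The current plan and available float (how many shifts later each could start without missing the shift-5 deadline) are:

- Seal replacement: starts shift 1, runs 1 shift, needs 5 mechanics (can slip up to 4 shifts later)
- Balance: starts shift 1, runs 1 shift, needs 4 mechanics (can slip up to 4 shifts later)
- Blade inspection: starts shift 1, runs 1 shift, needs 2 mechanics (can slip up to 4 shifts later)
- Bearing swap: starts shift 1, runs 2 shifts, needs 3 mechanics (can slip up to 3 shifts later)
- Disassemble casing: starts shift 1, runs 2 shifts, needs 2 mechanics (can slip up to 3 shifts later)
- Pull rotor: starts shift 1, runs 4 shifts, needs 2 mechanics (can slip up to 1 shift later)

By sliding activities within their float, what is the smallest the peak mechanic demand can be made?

Early-start (Seal replacement@1, Balance@1, Blade inspection@1, Bearing swap@1, Disassemble casing@1, Pull rotor@1) gives peak 18: s1:18  s2:7  s3:2  s4:2  s5:0.
Shift Balance→2, Bearing swap→3, Disassemble casing→3, Pull rotor→2.
Schedule Seal replacement@1, Balance@2, Blade inspection@1, Bearing swap@3, Disassemble casing@3, Pull rotor@2: s1:7  s2:6  s3:7  s4:7  s5:2 — peak 7.

7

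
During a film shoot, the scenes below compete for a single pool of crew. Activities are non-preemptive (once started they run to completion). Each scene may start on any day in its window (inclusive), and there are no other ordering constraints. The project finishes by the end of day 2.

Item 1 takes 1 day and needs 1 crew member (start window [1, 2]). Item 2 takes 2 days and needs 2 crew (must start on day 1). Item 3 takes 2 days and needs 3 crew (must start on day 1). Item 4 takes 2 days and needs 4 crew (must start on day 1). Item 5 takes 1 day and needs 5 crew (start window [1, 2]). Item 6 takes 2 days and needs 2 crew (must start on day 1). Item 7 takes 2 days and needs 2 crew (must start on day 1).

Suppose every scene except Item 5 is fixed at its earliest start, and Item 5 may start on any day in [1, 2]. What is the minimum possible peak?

18

Item 5@1: d1:19  d2:13 → peak 19
Item 5@2: d1:14  d2:18 → peak 18
Best is Item 5@2, peak 18.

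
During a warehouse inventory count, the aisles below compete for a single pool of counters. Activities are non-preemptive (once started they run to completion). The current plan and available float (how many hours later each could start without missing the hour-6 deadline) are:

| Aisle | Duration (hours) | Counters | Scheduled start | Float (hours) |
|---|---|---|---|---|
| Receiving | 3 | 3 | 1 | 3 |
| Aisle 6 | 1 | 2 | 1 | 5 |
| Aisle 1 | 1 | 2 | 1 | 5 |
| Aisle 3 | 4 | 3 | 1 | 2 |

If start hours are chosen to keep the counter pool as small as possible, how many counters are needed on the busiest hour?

Early-start (Receiving@1, Aisle 6@1, Aisle 1@1, Aisle 3@1) gives peak 10: h1:10  h2:6  h3:6  h4:3  h5:0  h6:0.
Shift Aisle 1→2, Aisle 3→3.
Schedule Receiving@1, Aisle 6@1, Aisle 1@2, Aisle 3@3: h1:5  h2:5  h3:6  h4:3  h5:3  h6:3 — peak 6.

6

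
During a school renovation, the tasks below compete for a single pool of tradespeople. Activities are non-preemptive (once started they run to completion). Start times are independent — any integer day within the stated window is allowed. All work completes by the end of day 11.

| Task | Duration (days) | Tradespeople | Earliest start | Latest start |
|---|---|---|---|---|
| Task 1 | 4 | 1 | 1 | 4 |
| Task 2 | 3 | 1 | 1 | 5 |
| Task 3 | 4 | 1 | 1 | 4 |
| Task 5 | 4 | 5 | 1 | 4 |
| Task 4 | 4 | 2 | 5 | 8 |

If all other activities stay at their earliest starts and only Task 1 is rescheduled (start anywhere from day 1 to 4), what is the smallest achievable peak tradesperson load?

Task 1@1: d1:8  d2:8  d3:8  d4:7  d5:2  d6:2  d7:2  d8:2  d9:0  d10:0  d11:0 → peak 8
Task 1@2: d1:7  d2:8  d3:8  d4:7  d5:3  d6:2  d7:2  d8:2  d9:0  d10:0  d11:0 → peak 8
Task 1@3: d1:7  d2:7  d3:8  d4:7  d5:3  d6:3  d7:2  d8:2  d9:0  d10:0  d11:0 → peak 8
Task 1@4: d1:7  d2:7  d3:7  d4:7  d5:3  d6:3  d7:3  d8:2  d9:0  d10:0  d11:0 → peak 7
Best is Task 1@4, peak 7.

7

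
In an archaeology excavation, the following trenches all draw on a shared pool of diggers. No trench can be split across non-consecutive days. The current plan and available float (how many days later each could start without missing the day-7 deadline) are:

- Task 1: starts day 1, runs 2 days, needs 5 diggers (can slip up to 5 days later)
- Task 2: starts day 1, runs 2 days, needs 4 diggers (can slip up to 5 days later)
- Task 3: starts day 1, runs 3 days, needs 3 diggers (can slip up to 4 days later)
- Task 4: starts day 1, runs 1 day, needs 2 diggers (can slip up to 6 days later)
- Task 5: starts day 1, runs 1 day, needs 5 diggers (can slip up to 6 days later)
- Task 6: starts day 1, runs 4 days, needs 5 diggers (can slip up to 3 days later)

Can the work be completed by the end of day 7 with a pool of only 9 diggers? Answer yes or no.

yes

Schedule Task 1@1, Task 2@1, Task 3@3, Task 4@6, Task 5@3, Task 6@4: d1:9  d2:9  d3:8  d4:8  d5:8  d6:7  d7:5 — peak 9 ≤ 9.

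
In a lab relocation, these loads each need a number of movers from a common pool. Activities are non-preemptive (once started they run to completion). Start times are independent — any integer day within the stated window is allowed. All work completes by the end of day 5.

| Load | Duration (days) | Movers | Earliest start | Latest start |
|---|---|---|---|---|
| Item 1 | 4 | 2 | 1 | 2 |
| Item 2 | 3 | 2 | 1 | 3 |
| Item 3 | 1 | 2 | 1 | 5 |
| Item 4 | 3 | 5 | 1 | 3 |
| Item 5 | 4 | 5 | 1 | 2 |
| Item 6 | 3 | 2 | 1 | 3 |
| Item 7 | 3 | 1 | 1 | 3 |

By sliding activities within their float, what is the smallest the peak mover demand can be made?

Early-start (Item 1@1, Item 2@1, Item 3@1, Item 4@1, Item 5@1, Item 6@1, Item 7@1) gives peak 19: d1:19  d2:17  d3:17  d4:7  d5:0.
Shift Item 6→2.
Schedule Item 1@1, Item 2@1, Item 3@1, Item 4@1, Item 5@1, Item 6@2, Item 7@1: d1:17  d2:17  d3:17  d4:9  d5:0 — peak 17.

17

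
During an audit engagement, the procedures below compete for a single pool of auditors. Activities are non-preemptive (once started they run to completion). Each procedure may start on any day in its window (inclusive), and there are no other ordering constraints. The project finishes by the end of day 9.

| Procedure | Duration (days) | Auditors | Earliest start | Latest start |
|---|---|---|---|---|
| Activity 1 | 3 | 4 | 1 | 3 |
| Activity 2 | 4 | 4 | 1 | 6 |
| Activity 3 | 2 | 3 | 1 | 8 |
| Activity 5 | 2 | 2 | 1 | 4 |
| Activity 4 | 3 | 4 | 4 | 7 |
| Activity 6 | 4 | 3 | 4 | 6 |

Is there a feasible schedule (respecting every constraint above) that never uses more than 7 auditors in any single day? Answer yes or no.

The minimum achievable peak is 8; 7 < 8, so no feasible schedule stays within the cap.

no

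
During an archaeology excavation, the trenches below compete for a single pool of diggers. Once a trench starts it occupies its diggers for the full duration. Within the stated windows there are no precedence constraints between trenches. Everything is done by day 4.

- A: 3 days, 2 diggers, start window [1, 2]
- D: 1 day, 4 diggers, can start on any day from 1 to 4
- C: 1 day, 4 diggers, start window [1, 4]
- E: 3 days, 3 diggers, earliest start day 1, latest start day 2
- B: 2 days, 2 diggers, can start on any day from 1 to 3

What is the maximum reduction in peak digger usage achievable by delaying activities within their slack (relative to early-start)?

8

Early-start peak: d1:15  d2:7  d3:5  d4:0 ⇒ 15.
Leveled (A@1, D@1, C@4, E@2, B@2): d1:6  d2:7  d3:7  d4:7 ⇒ 7.
Reduction 15 − 7 = 8.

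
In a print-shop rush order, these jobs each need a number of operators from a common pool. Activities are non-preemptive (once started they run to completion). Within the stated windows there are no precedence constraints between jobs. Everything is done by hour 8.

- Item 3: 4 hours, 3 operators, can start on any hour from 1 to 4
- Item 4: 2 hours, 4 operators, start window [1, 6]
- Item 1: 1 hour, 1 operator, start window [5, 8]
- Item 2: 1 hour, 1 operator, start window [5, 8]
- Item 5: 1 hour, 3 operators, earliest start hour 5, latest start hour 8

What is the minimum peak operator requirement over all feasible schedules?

4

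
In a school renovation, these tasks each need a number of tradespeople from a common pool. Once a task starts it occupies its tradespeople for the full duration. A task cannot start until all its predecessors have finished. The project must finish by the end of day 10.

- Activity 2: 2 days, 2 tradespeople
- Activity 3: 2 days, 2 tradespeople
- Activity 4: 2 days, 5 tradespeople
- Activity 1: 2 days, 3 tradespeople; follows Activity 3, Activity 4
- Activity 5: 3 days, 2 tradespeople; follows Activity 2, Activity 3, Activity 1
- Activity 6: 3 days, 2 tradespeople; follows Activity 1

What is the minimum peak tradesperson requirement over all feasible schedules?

5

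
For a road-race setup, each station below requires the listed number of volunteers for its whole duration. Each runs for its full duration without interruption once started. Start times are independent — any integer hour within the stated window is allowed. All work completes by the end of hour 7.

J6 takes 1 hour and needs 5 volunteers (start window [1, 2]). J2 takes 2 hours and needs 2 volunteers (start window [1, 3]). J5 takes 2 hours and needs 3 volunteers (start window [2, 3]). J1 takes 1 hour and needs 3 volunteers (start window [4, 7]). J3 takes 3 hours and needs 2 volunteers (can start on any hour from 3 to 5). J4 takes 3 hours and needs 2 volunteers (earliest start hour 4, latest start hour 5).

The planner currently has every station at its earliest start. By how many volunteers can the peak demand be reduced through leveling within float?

Early-start peak: h1:7  h2:5  h3:5  h4:7  h5:4  h6:2  h7:0 ⇒ 7.
Leveled (J6@1, J2@2, J5@2, J1@4, J3@4, J4@5): h1:5  h2:5  h3:5  h4:5  h5:4  h6:4  h7:2 ⇒ 5.
Reduction 7 − 5 = 2.

2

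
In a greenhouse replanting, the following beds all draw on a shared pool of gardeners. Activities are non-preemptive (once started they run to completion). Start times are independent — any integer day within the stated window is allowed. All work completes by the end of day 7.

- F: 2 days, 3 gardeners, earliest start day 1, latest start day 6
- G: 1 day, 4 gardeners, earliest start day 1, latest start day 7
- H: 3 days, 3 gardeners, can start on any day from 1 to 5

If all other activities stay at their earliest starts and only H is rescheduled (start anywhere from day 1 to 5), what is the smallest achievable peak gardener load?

7

H@1: d1:10  d2:6  d3:3  d4:0  d5:0  d6:0  d7:0 → peak 10
H@2: d1:7  d2:6  d3:3  d4:3  d5:0  d6:0  d7:0 → peak 7
H@3: d1:7  d2:3  d3:3  d4:3  d5:3  d6:0  d7:0 → peak 7
H@4: d1:7  d2:3  d3:0  d4:3  d5:3  d6:3  d7:0 → peak 7
H@5: d1:7  d2:3  d3:0  d4:0  d5:3  d6:3  d7:3 → peak 7
Best is H@2, peak 7.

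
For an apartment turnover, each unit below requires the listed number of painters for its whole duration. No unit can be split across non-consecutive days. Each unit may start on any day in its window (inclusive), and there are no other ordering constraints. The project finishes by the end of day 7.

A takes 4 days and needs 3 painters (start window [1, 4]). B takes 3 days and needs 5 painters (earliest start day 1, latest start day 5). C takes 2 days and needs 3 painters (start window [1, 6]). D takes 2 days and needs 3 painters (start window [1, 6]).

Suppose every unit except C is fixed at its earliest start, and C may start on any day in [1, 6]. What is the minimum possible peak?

11

C@1: d1:14  d2:14  d3:8  d4:3  d5:0  d6:0  d7:0 → peak 14
C@2: d1:11  d2:14  d3:11  d4:3  d5:0  d6:0  d7:0 → peak 14
C@3: d1:11  d2:11  d3:11  d4:6  d5:0  d6:0  d7:0 → peak 11
C@4: d1:11  d2:11  d3:8  d4:6  d5:3  d6:0  d7:0 → peak 11
C@5: d1:11  d2:11  d3:8  d4:3  d5:3  d6:3  d7:0 → peak 11
C@6: d1:11  d2:11  d3:8  d4:3  d5:0  d6:3  d7:3 → peak 11
Best is C@3, peak 11.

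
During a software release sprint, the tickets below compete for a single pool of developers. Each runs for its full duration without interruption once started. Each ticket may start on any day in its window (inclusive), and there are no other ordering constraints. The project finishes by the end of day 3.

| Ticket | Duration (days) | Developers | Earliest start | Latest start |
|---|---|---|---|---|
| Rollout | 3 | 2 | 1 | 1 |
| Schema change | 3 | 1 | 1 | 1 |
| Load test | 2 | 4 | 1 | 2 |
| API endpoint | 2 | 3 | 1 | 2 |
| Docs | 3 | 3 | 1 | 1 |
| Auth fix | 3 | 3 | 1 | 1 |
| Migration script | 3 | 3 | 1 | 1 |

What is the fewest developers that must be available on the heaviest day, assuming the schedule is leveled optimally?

19

Schedule Rollout@1, Schema change@1, Load test@1, API endpoint@1, Docs@1, Auth fix@1, Migration script@1: d1:19  d2:19  d3:12 — peak 19.
No arrangement of the 4 feasible schedules does better.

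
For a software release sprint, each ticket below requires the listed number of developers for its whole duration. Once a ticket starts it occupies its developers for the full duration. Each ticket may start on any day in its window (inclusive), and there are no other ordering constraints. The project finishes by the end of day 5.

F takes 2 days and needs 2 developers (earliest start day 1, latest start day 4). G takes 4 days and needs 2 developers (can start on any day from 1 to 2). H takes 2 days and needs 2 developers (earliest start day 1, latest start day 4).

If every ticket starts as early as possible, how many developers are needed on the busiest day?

6

Early-start schedule: F@1, G@1, H@1.
Load per day: day 1: 6, day 2: 6, day 3: 2, day 4: 2, day 5: 0.
Peak is 6.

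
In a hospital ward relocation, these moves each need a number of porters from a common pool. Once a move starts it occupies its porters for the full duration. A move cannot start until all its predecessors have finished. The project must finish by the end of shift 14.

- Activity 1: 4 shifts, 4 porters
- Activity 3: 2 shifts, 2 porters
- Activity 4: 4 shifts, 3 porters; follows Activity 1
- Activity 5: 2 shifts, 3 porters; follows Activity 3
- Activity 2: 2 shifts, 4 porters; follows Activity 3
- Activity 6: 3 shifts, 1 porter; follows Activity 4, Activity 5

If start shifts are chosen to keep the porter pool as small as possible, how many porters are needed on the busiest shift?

5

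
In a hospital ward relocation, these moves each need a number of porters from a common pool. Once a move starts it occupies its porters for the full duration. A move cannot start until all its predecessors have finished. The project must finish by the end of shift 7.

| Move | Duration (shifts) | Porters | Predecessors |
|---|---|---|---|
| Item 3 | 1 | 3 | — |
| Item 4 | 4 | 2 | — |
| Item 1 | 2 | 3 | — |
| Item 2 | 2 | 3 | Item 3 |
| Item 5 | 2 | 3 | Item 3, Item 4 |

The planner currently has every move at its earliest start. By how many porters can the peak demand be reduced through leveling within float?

3

Early-start peak: s1:8  s2:8  s3:5  s4:2  s5:3  s6:3  s7:0 ⇒ 8.
Leveled (Item 3@1, Item 4@1, Item 1@2, Item 2@4, Item 5@6): s1:5  s2:5  s3:5  s4:5  s5:3  s6:3  s7:3 ⇒ 5.
Reduction 8 − 5 = 3.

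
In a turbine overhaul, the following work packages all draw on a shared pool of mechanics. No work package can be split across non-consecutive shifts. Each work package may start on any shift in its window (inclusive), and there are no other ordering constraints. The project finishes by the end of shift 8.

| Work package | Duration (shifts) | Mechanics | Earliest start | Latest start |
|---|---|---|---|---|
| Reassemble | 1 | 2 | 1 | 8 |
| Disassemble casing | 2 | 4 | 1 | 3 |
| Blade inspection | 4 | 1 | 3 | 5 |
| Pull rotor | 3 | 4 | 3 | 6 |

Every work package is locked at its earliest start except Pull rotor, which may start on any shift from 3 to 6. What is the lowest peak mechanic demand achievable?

Pull rotor@3: s1:6  s2:4  s3:5  s4:5  s5:5  s6:1  s7:0  s8:0 → peak 6
Pull rotor@4: s1:6  s2:4  s3:1  s4:5  s5:5  s6:5  s7:0  s8:0 → peak 6
Pull rotor@5: s1:6  s2:4  s3:1  s4:1  s5:5  s6:5  s7:4  s8:0 → peak 6
Pull rotor@6: s1:6  s2:4  s3:1  s4:1  s5:1  s6:5  s7:4  s8:4 → peak 6
Best is Pull rotor@3, peak 6.

6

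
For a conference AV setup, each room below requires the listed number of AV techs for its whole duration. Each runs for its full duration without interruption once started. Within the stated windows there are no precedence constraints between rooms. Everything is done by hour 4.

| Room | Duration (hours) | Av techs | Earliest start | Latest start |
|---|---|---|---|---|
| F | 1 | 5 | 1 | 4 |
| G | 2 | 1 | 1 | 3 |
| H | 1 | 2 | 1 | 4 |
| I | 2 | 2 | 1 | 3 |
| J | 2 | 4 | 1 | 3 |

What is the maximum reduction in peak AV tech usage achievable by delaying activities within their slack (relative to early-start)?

Early-start peak: h1:14  h2:7  h3:0  h4:0 ⇒ 14.
Leveled (F@1, G@1, H@2, I@2, J@3): h1:6  h2:5  h3:6  h4:4 ⇒ 6.
Reduction 14 − 6 = 8.

8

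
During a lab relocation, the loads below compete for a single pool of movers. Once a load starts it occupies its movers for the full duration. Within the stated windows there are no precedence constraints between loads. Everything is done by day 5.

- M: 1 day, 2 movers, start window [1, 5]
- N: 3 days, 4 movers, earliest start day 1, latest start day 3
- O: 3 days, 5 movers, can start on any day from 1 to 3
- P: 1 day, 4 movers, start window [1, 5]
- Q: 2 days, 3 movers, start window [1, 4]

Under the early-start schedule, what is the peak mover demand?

18

Early-start schedule: M@1, N@1, O@1, P@1, Q@1.
Load per day: day 1: 18, day 2: 12, day 3: 9, day 4: 0, day 5: 0.
Peak is 18.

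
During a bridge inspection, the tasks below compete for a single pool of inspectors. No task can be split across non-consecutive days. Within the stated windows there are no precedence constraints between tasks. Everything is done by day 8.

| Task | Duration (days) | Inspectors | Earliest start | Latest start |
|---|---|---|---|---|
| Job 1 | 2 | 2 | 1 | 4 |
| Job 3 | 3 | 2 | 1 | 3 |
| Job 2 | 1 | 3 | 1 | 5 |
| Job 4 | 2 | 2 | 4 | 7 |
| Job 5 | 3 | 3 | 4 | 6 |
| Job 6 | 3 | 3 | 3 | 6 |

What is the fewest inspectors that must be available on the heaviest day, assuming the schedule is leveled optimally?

5

Early-start (Job 1@1, Job 3@1, Job 2@1, Job 4@4, Job 5@4, Job 6@3) gives peak 8: d1:7  d2:4  d3:5  d4:8  d5:8  d6:3  d7:0  d8:0.
Shift Job 3→2, Job 4→5, Job 5→6.
Schedule Job 1@1, Job 3@2, Job 2@1, Job 4@5, Job 5@6, Job 6@3: d1:5  d2:4  d3:5  d4:5  d5:5  d6:5  d7:3  d8:3 — peak 5.
Total inspector-days = 35 over 8 days ⇒ peak ≥ ⌈35/8⌉ = 5, so 5 is optimal.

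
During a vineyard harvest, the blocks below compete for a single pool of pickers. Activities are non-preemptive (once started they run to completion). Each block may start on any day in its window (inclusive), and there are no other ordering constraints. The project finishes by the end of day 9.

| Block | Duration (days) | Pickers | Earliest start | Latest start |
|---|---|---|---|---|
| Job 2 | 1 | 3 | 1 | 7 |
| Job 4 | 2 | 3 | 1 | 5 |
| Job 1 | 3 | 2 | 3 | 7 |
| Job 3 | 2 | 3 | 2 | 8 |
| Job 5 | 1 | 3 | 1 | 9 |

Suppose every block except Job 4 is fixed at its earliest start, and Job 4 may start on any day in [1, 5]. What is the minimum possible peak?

6

Job 4@1: d1:9  d2:6  d3:5  d4:2  d5:2  d6:0  d7:0  d8:0  d9:0 → peak 9
Job 4@2: d1:6  d2:6  d3:8  d4:2  d5:2  d6:0  d7:0  d8:0  d9:0 → peak 8
Job 4@3: d1:6  d2:3  d3:8  d4:5  d5:2  d6:0  d7:0  d8:0  d9:0 → peak 8
Job 4@4: d1:6  d2:3  d3:5  d4:5  d5:5  d6:0  d7:0  d8:0  d9:0 → peak 6
Job 4@5: d1:6  d2:3  d3:5  d4:2  d5:5  d6:3  d7:0  d8:0  d9:0 → peak 6
Best is Job 4@4, peak 6.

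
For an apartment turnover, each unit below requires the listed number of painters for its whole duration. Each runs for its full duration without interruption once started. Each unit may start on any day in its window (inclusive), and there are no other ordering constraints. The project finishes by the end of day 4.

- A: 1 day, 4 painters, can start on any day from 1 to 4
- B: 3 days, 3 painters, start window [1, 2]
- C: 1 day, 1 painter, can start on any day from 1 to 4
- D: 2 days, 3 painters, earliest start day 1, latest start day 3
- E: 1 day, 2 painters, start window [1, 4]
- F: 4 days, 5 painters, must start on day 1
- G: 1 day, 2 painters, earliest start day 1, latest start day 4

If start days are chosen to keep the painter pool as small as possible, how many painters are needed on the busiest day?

Early-start (A@1, B@1, C@1, D@1, E@1, F@1, G@1) gives peak 20: d1:20  d2:11  d3:8  d4:5.
Shift B→2, C→2, D→3, G→2.
Schedule A@1, B@2, C@2, D@3, E@1, F@1, G@2: d1:11  d2:11  d3:11  d4:11 — peak 11.
Total painter-days = 44 over 4 days ⇒ peak ≥ ⌈44/4⌉ = 11, so 11 is optimal.

11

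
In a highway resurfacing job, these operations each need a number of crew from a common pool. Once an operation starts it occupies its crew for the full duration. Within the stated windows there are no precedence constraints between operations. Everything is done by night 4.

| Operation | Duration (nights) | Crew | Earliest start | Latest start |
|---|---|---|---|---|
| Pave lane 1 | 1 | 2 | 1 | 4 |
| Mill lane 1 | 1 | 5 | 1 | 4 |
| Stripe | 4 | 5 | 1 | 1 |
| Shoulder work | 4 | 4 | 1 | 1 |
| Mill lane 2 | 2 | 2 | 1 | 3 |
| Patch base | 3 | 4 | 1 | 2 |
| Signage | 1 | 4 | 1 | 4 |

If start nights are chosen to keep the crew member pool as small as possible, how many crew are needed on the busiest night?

17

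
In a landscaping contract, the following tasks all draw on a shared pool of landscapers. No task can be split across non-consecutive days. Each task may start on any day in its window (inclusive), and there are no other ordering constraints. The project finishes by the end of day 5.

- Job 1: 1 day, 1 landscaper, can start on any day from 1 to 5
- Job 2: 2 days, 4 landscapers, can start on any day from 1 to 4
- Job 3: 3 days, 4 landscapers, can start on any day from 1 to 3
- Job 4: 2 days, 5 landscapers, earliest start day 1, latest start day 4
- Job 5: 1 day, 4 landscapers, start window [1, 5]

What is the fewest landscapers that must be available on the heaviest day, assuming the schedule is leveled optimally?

8

Early-start (Job 1@1, Job 2@1, Job 3@1, Job 4@1, Job 5@1) gives peak 18: d1:18  d2:13  d3:4  d4:0  d5:0.
Shift Job 2→3, Job 3→3, Job 5→5.
Schedule Job 1@1, Job 2@3, Job 3@3, Job 4@1, Job 5@5: d1:6  d2:5  d3:8  d4:8  d5:8 — peak 8.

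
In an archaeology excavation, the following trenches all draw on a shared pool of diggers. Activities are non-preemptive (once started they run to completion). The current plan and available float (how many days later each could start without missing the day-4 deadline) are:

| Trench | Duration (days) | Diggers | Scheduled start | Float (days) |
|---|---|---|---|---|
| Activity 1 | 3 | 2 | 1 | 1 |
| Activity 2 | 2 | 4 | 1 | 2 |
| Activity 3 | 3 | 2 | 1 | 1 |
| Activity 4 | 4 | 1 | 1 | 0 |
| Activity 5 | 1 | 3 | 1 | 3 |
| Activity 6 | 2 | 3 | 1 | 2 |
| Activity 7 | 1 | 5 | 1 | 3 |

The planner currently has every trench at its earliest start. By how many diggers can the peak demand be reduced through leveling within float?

9

Early-start peak: d1:20  d2:12  d3:5  d4:1 ⇒ 20.
Leveled (Activity 1@1, Activity 2@1, Activity 3@1, Activity 4@1, Activity 5@3, Activity 6@3, Activity 7@4): d1:9  d2:9  d3:11  d4:9 ⇒ 11.
Reduction 20 − 11 = 9.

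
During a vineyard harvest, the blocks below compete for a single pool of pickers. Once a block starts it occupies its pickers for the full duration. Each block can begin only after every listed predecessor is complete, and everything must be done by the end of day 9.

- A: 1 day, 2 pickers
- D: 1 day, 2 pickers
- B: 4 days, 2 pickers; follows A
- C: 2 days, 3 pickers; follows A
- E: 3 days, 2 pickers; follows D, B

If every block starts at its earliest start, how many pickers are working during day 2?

5

At early start, day 2 has: B, C.
Demand: 2 + 3 = 5.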